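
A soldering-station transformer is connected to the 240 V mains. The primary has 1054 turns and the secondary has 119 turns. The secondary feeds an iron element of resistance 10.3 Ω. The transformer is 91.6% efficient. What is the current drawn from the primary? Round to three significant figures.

I_p ≈ 0.324 A

V_s = 240 × 119/1054 = 27.097 V.
I_s = V_s/R = 27.097/10.3 = 2.6308 A.
P_out = V_s I_s = 27.097 × 2.6308 = 71.285 W.
P_in = P_out/η = 71.285/0.916 = 77.822 W.
I_p = P_in/V_p = 77.822/240 = 0.324 A.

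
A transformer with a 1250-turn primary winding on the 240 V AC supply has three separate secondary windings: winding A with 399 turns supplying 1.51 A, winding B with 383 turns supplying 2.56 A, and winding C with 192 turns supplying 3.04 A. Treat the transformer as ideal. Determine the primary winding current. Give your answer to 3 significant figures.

V_A = 240 × 399/1250 = 76.608 V; V_B = 240 × 383/1250 = 73.536 V; V_C = 240 × 192/1250 = 36.864 V.
P_out = V_A I_A + V_B I_B + V_C I_C = 76.608×1.51 + 73.536×2.56 + 36.864×3.04 = 115.68 + 188.25 + 112.07 = 416.00 W.
Ideal ⇒ P_in = P_out, so I_p = P_out/V_p = 416.00/240 = 1.73 A.

I_p ≈ 1.73 A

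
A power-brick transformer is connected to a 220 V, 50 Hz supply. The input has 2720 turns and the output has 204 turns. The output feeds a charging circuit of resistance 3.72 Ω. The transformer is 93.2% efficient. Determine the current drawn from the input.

V_out = 220 × 204/2720 = 16.500 V.
I_out = V_out/R = 16.500/3.72 = 4.4355 A.
P_out = V_out I_out = 16.500 × 4.4355 = 73.185 W.
P_in = P_out/η = 73.185/0.932 = 78.525 W.
I_in = P_in/V_in = 78.525/220 = 0.357 A.

I_in ≈ 0.357 A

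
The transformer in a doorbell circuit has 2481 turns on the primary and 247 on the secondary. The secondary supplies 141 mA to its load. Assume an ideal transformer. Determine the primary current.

For an ideal transformer I_p/I_s = N_s/N_p, so I_p = 0.141 × 247/2481 = 0.0140 A.

I_p ≈ 0.0140 A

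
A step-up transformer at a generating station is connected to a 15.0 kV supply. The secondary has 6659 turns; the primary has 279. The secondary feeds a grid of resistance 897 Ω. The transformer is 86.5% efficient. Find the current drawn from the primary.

I_p ≈ 11000 A

V_s = 15000 × 6659/279 = 358010 V.
I_s = V_s/R = 358010/897 = 399.12 A.
P_out = V_s I_s = 358010 × 399.12 = 1.4289×10^8 W.
P_in = P_out/η = 1.4289×10^8/0.865 = 1.6519×10^8 W.
I_p = P_in/V_p = 1.6519×10^8/15000 = 11000 A.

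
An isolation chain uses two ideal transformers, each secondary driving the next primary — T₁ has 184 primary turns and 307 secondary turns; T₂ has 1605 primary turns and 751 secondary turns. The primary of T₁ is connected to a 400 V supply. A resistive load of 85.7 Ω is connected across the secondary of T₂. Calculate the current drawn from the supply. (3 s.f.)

I_supply ≈ 2.84 A

After T₁: V = 400.00 × 307/184 = 667.39 V.
After T₂: V = 667.39 × 751/1605 = 312.28 V.
I_load = 312.28/85.7 = 3.6439 A, so P_out = 312.28 × 3.6439 = 1137.9 W.
All ideal ⇒ P_in = P_out, so I_supply = 1137.9/400 = 2.84 A.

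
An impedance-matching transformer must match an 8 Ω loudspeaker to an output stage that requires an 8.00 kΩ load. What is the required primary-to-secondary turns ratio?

Z_p/Z_s = (N_p/N_s)², so N_p/N_s = √(8000/8) = √1000 = 31.6.

N_p/N_s ≈ 31.6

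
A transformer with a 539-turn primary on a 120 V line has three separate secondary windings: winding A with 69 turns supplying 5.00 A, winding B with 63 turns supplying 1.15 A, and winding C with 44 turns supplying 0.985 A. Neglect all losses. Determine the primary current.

I_p ≈ 0.855 A

V_A = 120 × 69/539 = 15.362 V; V_B = 120 × 63/539 = 14.026 V; V_C = 120 × 44/539 = 9.7959 V.
P_out = V_A I_A + V_B I_B + V_C I_C = 15.362×5.00 + 14.026×1.15 + 9.7959×0.985 = 76.809 + 16.130 + 9.6490 = 102.59 W.
Ideal ⇒ P_in = P_out, so I_p = P_out/V_p = 102.59/120 = 0.855 A.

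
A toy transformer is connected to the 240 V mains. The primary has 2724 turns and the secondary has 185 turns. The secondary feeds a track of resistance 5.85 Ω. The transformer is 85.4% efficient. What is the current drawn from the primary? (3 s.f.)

V_s = 240 × 185/2724 = 16.300 V.
I_s = V_s/R = 16.300/5.85 = 2.7862 A.
P_out = V_s I_s = 16.300 × 2.7862 = 45.415 W.
P_in = P_out/η = 45.415/0.854 = 53.179 W.
I_p = P_in/V_p = 53.179/240 = 0.222 A.

I_p ≈ 0.222 A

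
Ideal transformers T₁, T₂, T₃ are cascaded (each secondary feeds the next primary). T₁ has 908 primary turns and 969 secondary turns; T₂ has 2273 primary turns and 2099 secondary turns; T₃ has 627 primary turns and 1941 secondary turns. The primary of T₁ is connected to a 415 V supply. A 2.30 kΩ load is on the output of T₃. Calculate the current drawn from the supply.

I_supply ≈ 1.68 A

After T₁: V = 415.00 × 969/908 = 442.88 V.
After T₂: V = 442.88 × 2099/2273 = 408.98 V.
After T₃: V = 408.98 × 1941/627 = 1266.1 V.
I_load = 1266.1/2300 = 0.55046 A, so P_out = 1266.1 × 0.55046 = 696.93 W.
All ideal ⇒ P_in = P_out, so I_supply = 696.93/415 = 1.68 A.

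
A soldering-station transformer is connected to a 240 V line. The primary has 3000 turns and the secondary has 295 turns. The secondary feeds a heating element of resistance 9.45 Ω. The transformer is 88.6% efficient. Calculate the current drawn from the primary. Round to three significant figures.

V_s = 240 × 295/3000 = 23.600 V.
I_s = V_s/R = 23.600/9.45 = 2.4974 A.
P_out = V_s I_s = 23.600 × 2.4974 = 58.938 W.
P_in = P_out/η = 58.938/0.886 = 66.521 W.
I_p = P_in/V_p = 66.521/240 = 0.277 A.

I_p ≈ 0.277 A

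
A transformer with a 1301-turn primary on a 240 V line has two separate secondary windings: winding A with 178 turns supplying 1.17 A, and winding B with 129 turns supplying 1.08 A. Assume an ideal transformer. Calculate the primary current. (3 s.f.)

I_p ≈ 0.267 A

V_A = 240 × 178/1301 = 32.836 V; V_B = 240 × 129/1301 = 23.797 V.
P_out = V_A I_A + V_B I_B = 32.836×1.17 + 23.797×1.08 = 38.418 + 25.701 = 64.119 W.
Ideal ⇒ P_in = P_out, so I_p = P_out/V_p = 64.119/240 = 0.267 A.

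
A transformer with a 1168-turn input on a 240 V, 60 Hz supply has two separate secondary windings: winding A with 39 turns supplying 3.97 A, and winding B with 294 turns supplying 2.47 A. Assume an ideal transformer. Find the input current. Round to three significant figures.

I_in ≈ 0.754 A

V_A = 240 × 39/1168 = 8.0137 V; V_B = 240 × 294/1168 = 60.411 V.
P_out = V_A I_A + V_B I_B = 8.0137×3.97 + 60.411×2.47 = 31.814 + 149.22 = 181.03 W.
Ideal ⇒ P_in = P_out, so I_in = P_out/V_in = 181.03/240 = 0.754 A.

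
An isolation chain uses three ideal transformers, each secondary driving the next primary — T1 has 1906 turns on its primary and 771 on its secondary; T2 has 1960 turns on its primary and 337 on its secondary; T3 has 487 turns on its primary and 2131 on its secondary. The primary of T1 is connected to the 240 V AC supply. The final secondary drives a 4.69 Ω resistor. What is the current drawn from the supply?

I_supply ≈ 4.74 A

After T1: V = 240.00 × 771/1906 = 97.083 V.
After T2: V = 97.083 × 337/1960 = 16.692 V.
After T3: V = 16.692 × 2131/487 = 73.042 V.
I_load = 73.042/4.69 = 15.574 A, so P_out = 73.042 × 15.574 = 1137.5 W.
All ideal ⇒ P_in = P_out, so I_supply = 1137.5/240 = 4.74 A.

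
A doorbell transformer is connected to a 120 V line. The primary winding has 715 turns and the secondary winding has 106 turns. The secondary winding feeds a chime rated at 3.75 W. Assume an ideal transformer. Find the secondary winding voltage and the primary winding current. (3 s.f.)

V_s ≈ 17.8 V, I_p ≈ 0.0312 A

V_s = V_p × N_s/N_p = 120 × 106/715 = 17.790 V.
I_s = P/V_s = 3.75/17.790 = 0.21079 A.
I_p = I_s × N_s/N_p = 0.21079 × 106/715 = 0.0312 A.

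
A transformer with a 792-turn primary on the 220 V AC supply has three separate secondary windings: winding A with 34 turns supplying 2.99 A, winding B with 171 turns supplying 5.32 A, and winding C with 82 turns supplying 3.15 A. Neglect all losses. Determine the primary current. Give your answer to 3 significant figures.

I_p ≈ 1.60 A

V_A = 220 × 34/792 = 9.4444 V; V_B = 220 × 171/792 = 47.500 V; V_C = 220 × 82/792 = 22.778 V.
P_out = V_A I_A + V_B I_B + V_C I_C = 9.4444×2.99 + 47.500×5.32 + 22.778×3.15 = 28.239 + 252.70 + 71.750 = 352.69 W.
Ideal ⇒ P_in = P_out, so I_p = P_out/V_p = 352.69/220 = 1.60 A.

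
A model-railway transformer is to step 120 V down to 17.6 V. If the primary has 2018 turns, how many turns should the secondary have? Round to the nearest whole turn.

N_s/N_p = V_s/V_p, so N_s = 2018 × 17.6/120 = 296.0 ≈ 296 turns.

N_s = 296 turns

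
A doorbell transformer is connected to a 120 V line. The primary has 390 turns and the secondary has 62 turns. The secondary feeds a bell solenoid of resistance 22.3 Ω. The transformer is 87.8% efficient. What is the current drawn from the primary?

V_s = 120 × 62/390 = 19.077 V.
I_s = V_s/R = 19.077/22.3 = 0.85547 A.
P_out = V_s I_s = 19.077 × 0.85547 = 16.320 W.
P_in = P_out/η = 16.320/0.878 = 18.587 W.
I_p = P_in/V_p = 18.587/120 = 0.155 A.

I_p ≈ 0.155 A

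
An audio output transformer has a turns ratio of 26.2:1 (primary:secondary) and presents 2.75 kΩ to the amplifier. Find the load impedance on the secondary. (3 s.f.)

Z_s ≈ 4.01 Ω

Z_s = Z_p/(N_p/N_s)² = 2750/26.2² = 4.01 Ω.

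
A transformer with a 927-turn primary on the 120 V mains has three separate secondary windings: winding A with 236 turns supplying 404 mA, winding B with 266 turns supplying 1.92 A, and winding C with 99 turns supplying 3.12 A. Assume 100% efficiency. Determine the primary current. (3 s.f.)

V_A = 120 × 236/927 = 30.550 V; V_B = 120 × 266/927 = 34.434 V; V_C = 120 × 99/927 = 12.816 V.
P_out = V_A I_A + V_B I_B + V_C I_C = 30.550×0.404 + 34.434×1.92 + 12.816×3.12 = 12.342 + 66.113 + 39.984 = 118.44 W.
Ideal ⇒ P_in = P_out, so I_p = P_out/V_p = 118.44/120 = 0.987 A.

I_p ≈ 0.987 A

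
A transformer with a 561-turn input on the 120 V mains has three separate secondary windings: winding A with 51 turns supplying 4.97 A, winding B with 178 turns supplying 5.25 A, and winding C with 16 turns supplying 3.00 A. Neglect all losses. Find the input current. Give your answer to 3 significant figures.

I_in ≈ 2.20 A

V_A = 120 × 51/561 = 10.909 V; V_B = 120 × 178/561 = 38.075 V; V_C = 120 × 16/561 = 3.4225 V.
P_out = V_A I_A + V_B I_B + V_C I_C = 10.909×4.97 + 38.075×5.25 + 3.4225×3.00 = 54.218 + 199.89 + 10.267 = 264.38 W.
Ideal ⇒ P_in = P_out, so I_in = P_out/V_in = 264.38/120 = 2.20 A.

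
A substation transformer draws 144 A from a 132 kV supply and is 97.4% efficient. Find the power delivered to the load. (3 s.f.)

P_out ≈ 1.85×10^7 W

P_in = V_p I_p = 132000 × 144 = 1.9008×10^7 W.
P_out = η P_in = 0.974 × 1.9008×10^7 = 1.85×10^7 W.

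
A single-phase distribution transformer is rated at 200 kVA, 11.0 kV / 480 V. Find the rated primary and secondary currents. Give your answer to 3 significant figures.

I_p = S/V_p = 200000/11000 = 18.2 A.
I_s = S/V_s = 200000/480 = 417 A.

I_p ≈ 18.2 A, I_s ≈ 417 A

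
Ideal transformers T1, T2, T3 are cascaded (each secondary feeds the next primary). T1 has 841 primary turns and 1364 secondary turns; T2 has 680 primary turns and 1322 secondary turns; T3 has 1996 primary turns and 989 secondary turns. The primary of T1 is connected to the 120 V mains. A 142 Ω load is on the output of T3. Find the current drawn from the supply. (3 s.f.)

After T1: V = 120.00 × 1364/841 = 194.63 V.
After T2: V = 194.63 × 1322/680 = 378.37 V.
After T3: V = 378.37 × 989/1996 = 187.48 V.
I_load = 187.48/142 = 1.3203 A, so P_out = 187.48 × 1.3203 = 247.53 W.
All ideal ⇒ P_in = P_out, so I_supply = 247.53/120 = 2.06 A.

I_supply ≈ 2.06 A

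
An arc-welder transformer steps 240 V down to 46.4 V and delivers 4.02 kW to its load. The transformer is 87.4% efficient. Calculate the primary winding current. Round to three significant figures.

P_in = P_out/η = 4020/0.874 = 4599.5 W.
I_p = P_in/V_p = 4599.5/240 = 19.2 A.

I_p ≈ 19.2 A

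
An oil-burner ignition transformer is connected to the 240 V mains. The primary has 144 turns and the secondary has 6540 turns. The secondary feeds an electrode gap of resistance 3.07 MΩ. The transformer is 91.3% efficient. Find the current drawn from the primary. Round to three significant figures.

V_s = 240 × 6540/144 = 10900 V.
I_s = V_s/R = 10900/(3.07×10^6) = 0.0035505 A.
P_out = V_s I_s = 10900 × 0.0035505 = 38.700 W.
P_in = P_out/η = 38.700/0.913 = 42.388 W.
I_p = P_in/V_p = 42.388/240 = 0.177 A.

I_p ≈ 0.177 A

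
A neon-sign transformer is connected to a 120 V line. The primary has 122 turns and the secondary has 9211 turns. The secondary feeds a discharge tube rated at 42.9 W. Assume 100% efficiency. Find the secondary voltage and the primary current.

V_s ≈ 9060 V, I_p ≈ 0.358 A

V_s = V_p × N_s/N_p = 120 × 9211/122 = 9060.0 V.
I_s = P/V_s = 42.9/9060.0 = 0.0047351 A.
I_p = I_s × N_s/N_p = 0.0047351 × 9211/122 = 0.358 A.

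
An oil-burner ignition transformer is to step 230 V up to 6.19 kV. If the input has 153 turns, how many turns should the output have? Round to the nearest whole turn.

N_out/N_in = V_out/V_in, so N_out = 153 × 6190/230 = 4117.7 ≈ 4118 turns.

N_out = 4118 turns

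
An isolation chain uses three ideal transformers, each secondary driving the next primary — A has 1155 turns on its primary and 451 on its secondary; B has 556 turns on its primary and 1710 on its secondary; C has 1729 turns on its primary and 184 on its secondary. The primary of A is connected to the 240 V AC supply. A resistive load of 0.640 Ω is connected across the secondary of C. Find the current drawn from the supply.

Secondary of A: V = 240.00 × 451/1155 = 93.714 V.
Secondary of B: V = 93.714 × 1710/556 = 288.22 V.
Secondary of C: V = 288.22 × 184/1729 = 30.673 V.
I_load = 30.673/0.640 = 47.926 A, so P_out = 30.673 × 47.926 = 1470.0 W.
All ideal ⇒ P_in = P_out, so I_supply = 1470.0/240 = 6.13 A.

I_supply ≈ 6.13 A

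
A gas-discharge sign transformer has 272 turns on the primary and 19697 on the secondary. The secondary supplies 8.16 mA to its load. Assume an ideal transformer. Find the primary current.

I_p ≈ 0.591 A

For an ideal transformer I_p/I_s = N_s/N_p, so I_p = 0.00816 × 19697/272 = 0.591 A.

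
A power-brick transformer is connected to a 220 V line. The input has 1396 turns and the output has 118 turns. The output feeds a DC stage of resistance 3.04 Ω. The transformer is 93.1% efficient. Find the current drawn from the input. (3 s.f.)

V_out = 220 × 118/1396 = 18.596 V.
I_out = V_out/R = 18.596/3.04 = 6.1171 A.
P_out = V_out I_out = 18.596 × 6.1171 = 113.75 W.
P_in = P_out/η = 113.75/0.931 = 122.18 W.
I_in = P_in/V_in = 122.18/220 = 0.555 A.

I_in ≈ 0.555 A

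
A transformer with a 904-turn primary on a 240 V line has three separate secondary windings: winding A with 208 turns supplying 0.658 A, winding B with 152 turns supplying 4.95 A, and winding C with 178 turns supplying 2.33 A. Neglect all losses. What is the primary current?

V_A = 240 × 208/904 = 55.221 V; V_B = 240 × 152/904 = 40.354 V; V_C = 240 × 178/904 = 47.257 V.
P_out = V_A I_A + V_B I_B + V_C I_C = 55.221×0.658 + 40.354×4.95 + 47.257×2.33 = 36.336 + 199.75 + 110.11 = 346.20 W.
Ideal ⇒ P_in = P_out, so I_p = P_out/V_p = 346.20/240 = 1.44 A.

I_p ≈ 1.44 A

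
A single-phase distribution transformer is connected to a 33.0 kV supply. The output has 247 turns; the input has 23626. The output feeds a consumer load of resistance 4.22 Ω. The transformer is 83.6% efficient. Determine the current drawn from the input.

V_out = 33000 × 247/23626 = 345.00 V.
I_out = V_out/R = 345.00/4.22 = 81.754 A.
P_out = V_out I_out = 345.00 × 81.754 = 28205 W.
P_in = P_out/η = 28205/0.836 = 33738 W.
I_in = P_in/V_in = 33738/33000 = 1.02 A.

I_in ≈ 1.02 A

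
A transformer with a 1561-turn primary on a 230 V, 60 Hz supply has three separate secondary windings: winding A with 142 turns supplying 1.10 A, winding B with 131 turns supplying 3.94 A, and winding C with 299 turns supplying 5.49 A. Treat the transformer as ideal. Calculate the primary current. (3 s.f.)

V_A = 230 × 142/1561 = 20.922 V; V_B = 230 × 131/1561 = 19.302 V; V_C = 230 × 299/1561 = 44.055 V.
P_out = V_A I_A + V_B I_B + V_C I_C = 20.922×1.10 + 19.302×3.94 + 44.055×5.49 = 23.015 + 76.049 + 241.86 = 340.93 W.
Ideal ⇒ P_in = P_out, so I_p = P_out/V_p = 340.93/230 = 1.48 A.

I_p ≈ 1.48 A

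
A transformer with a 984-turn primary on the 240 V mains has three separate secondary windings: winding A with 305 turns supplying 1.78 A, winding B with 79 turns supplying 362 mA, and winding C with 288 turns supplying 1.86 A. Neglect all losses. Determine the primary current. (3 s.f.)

I_p ≈ 1.13 A

V_A = 240 × 305/984 = 74.390 V; V_B = 240 × 79/984 = 19.268 V; V_C = 240 × 288/984 = 70.244 V.
P_out = V_A I_A + V_B I_B + V_C I_C = 74.390×1.78 + 19.268×0.362 + 70.244×1.86 = 132.41 + 6.9751 + 130.65 = 270.04 W.
Ideal ⇒ P_in = P_out, so I_p = P_out/V_p = 270.04/240 = 1.13 A.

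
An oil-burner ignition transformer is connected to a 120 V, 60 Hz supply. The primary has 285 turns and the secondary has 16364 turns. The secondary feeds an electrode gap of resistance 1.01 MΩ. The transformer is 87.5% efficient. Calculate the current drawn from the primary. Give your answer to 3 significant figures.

V_s = 120 × 16364/285 = 6890.1 V.
I_s = V_s/R = 6890.1/(1.01×10^6) = 0.0068219 A.
P_out = V_s I_s = 6890.1 × 0.0068219 = 47.004 W.
P_in = P_out/η = 47.004/0.875 = 53.718 W.
I_p = P_in/V_p = 53.718/120 = 0.448 A.

I_p ≈ 0.448 A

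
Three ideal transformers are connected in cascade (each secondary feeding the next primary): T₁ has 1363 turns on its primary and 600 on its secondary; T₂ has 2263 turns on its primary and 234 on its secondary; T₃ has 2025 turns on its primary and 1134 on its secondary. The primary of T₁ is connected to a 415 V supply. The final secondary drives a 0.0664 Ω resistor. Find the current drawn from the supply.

After T₁: V = 415.00 × 600/1363 = 182.69 V.
After T₂: V = 182.69 × 234/2263 = 18.890 V.
After T₃: V = 18.890 × 1134/2025 = 10.578 V.
I_load = 10.578/0.0664 = 159.31 A, so P_out = 10.578 × 159.31 = 1685.3 W.
All ideal ⇒ P_in = P_out, so I_supply = 1685.3/415 = 4.06 A.

I_supply ≈ 4.06 A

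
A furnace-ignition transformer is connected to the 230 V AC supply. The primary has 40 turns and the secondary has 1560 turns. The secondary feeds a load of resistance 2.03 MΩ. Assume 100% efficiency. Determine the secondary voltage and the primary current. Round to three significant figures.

V_s = V_p × N_s/N_p = 230 × 1560/40 = 8970.0 V.
I_s = V_s/R = 8970.0/(2.03×10^6) = 0.0044187 A.
I_p = I_s × N_s/N_p = 0.0044187 × 1560/40 = 0.172 A.

V_s ≈ 8970 V, I_p ≈ 0.172 A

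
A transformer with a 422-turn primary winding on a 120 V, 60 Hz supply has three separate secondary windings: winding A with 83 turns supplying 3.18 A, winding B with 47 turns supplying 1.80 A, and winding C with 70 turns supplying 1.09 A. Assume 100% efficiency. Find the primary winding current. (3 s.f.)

I_p ≈ 1.01 A

V_A = 120 × 83/422 = 23.602 V; V_B = 120 × 47/422 = 13.365 V; V_C = 120 × 70/422 = 19.905 V.
P_out = V_A I_A + V_B I_B + V_C I_C = 23.602×3.18 + 13.365×1.80 + 19.905×1.09 = 75.054 + 24.057 + 21.697 = 120.81 W.
Ideal ⇒ P_in = P_out, so I_p = P_out/V_p = 120.81/120 = 1.01 A.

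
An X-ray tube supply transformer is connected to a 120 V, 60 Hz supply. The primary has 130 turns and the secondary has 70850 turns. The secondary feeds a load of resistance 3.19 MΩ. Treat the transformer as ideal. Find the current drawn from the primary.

V_s = V_p × N_s/N_p = 120 × 70850/130 = 65400 V.
I_s = V_s/R = 65400/(3.19×10^6) = 0.020502 A.
For an ideal transformer I_p N_p = I_s N_s, so I_p = 0.020502 × 70850/130 = 11.2 A.

I_p ≈ 11.2 A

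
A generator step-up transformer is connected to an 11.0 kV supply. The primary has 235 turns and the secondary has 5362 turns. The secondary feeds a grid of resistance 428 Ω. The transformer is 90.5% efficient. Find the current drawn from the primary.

V_s = 11000 × 5362/235 = 250990 V.
I_s = V_s/R = 250990/428 = 586.42 A.
P_out = V_s I_s = 250990 × 586.42 = 1.4718×10^8 W.
P_in = P_out/η = 1.4718×10^8/0.905 = 1.6263×10^8 W.
I_p = P_in/V_p = 1.6263×10^8/11000 = 14800 A.

I_p ≈ 14800 A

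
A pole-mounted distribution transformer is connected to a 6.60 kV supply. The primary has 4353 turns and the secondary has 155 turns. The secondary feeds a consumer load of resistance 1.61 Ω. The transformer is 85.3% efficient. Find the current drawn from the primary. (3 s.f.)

V_s = 6600 × 155/4353 = 235.01 V.
I_s = V_s/R = 235.01/1.61 = 145.97 A.
P_out = V_s I_s = 235.01 × 145.97 = 34304 W.
P_in = P_out/η = 34304/0.853 = 40216 W.
I_p = P_in/V_p = 40216/6600 = 6.09 A.

I_p ≈ 6.09 A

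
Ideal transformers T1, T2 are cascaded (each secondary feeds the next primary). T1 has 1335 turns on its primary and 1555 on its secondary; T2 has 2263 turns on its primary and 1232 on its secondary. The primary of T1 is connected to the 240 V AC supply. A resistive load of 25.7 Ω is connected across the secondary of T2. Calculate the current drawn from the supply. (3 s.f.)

Secondary of T1: V = 240.00 × 1555/1335 = 279.55 V.
Secondary of T2: V = 279.55 × 1232/2263 = 152.19 V.
I_load = 152.19/25.7 = 5.9218 A, so P_out = 152.19 × 5.9218 = 901.24 W.
All ideal ⇒ P_in = P_out, so I_supply = 901.24/240 = 3.76 A.

I_supply ≈ 3.76 A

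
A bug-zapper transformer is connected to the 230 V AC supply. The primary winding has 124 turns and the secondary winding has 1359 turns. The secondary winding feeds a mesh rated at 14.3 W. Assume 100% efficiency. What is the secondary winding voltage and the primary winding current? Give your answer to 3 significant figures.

V_s = V_p × N_s/N_p = 230 × 1359/124 = 2520.7 V.
I_s = P/V_s = 14.3/2520.7 = 0.0056730 A.
I_p = I_s × N_s/N_p = 0.0056730 × 1359/124 = 0.0622 A.

V_s ≈ 2520 V, I_p ≈ 0.0622 A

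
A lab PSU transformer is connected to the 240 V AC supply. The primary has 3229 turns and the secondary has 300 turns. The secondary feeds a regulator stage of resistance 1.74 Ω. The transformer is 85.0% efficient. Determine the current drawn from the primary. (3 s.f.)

V_s = 240 × 300/3229 = 22.298 V.
I_s = V_s/R = 22.298/1.74 = 12.815 A.
P_out = V_s I_s = 22.298 × 12.815 = 285.75 W.
P_in = P_out/η = 285.75/0.850 = 336.17 W.
I_p = P_in/V_p = 336.17/240 = 1.40 A.

I_p ≈ 1.40 A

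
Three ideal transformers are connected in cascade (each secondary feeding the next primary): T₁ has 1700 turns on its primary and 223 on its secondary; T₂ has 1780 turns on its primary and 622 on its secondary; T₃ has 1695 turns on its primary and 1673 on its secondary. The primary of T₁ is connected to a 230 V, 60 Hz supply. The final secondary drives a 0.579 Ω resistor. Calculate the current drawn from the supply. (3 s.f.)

After T₁: V = 230.00 × 223/1700 = 30.171 V.
After T₂: V = 30.171 × 622/1780 = 10.543 V.
After T₃: V = 10.543 × 1673/1695 = 10.406 V.
I_load = 10.406/0.579 = 17.972 A, so P_out = 10.406 × 17.972 = 187.02 W.
All ideal ⇒ P_in = P_out, so I_supply = 187.02/230 = 0.813 A.

I_supply ≈ 0.813 A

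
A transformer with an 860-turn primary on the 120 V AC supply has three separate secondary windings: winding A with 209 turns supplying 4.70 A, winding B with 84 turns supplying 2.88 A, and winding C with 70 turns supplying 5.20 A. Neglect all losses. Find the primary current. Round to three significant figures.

I_p ≈ 1.85 A

V_A = 120 × 209/860 = 29.163 V; V_B = 120 × 84/860 = 11.721 V; V_C = 120 × 70/860 = 9.7674 V.
P_out = V_A I_A + V_B I_B + V_C I_C = 29.163×4.70 + 11.721×2.88 + 9.7674×5.20 = 137.07 + 33.756 + 50.791 = 221.61 W.
Ideal ⇒ P_in = P_out, so I_p = P_out/V_p = 221.61/120 = 1.85 A.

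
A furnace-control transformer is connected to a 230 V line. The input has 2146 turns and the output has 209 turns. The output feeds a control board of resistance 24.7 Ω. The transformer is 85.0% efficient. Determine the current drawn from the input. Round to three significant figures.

I_in ≈ 0.104 A

V_out = 230 × 209/2146 = 22.400 V.
I_out = V_out/R = 22.400/24.7 = 0.90688 A.
P_out = V_out I_out = 22.400 × 0.90688 = 20.314 W.
P_in = P_out/η = 20.314/0.850 = 23.899 W.
I_in = P_in/V_in = 23.899/230 = 0.104 A.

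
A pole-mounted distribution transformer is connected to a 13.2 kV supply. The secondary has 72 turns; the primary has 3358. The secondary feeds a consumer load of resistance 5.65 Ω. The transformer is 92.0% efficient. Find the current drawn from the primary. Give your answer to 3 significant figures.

I_p ≈ 1.17 A

V_s = 13200 × 72/3358 = 283.03 V.
I_s = V_s/R = 283.03/5.65 = 50.093 A.
P_out = V_s I_s = 283.03 × 50.093 = 14178 W.
P_in = P_out/η = 14178/0.920 = 15410 W.
I_p = P_in/V_p = 15410/13200 = 1.17 A.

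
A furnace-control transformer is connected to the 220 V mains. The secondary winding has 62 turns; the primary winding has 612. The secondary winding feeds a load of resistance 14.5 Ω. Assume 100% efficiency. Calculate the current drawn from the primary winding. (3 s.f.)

I_p ≈ 0.156 A

V_s = V_p × N_s/N_p = 220 × 62/612 = 22.288 V.
I_s = V_s/R = 22.288/14.5 = 1.5371 A.
For an ideal transformer I_p N_p = I_s N_s, so I_p = 1.5371 × 62/612 = 0.156 A.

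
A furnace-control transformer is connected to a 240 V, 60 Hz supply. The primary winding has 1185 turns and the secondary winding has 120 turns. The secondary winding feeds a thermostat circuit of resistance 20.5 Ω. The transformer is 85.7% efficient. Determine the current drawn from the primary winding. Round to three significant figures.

V_s = 240 × 120/1185 = 24.304 V.
I_s = V_s/R = 24.304/20.5 = 1.1856 A.
P_out = V_s I_s = 24.304 × 1.1856 = 28.813 W.
P_in = P_out/η = 28.813/0.857 = 33.621 W.
I_p = P_in/V_p = 33.621/240 = 0.140 A.

I_p ≈ 0.140 A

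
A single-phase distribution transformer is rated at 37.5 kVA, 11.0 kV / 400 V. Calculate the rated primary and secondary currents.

I_p ≈ 3.41 A, I_s ≈ 93.8 A

I_p = S/V_p = 37500/11000 = 3.41 A.
I_s = S/V_s = 37500/400 = 93.8 A.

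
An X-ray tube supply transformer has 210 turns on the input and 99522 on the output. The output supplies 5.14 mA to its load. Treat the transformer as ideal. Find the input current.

I_in ≈ 2.44 A

For an ideal transformer I_in/I_out = N_out/N_in, so I_in = 0.00514 × 99522/210 = 2.44 A.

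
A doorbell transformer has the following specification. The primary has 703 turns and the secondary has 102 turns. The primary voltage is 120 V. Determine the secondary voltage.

V_s ≈ 17.4 V

V_s/V_p = N_s/N_p, so V_s = 120 × 102/703 = 17.4 V.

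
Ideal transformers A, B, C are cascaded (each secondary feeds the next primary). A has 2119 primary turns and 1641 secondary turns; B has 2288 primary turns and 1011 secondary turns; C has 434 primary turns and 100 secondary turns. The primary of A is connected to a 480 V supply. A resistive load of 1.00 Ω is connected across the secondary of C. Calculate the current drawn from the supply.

Secondary of A: V = 480.00 × 1641/2119 = 371.72 V.
Secondary of B: V = 371.72 × 1011/2288 = 164.25 V.
Secondary of C: V = 164.25 × 100/434 = 37.846 V.
I_load = 37.846/1.00 = 37.846 A, so P_out = 37.846 × 37.846 = 1432.3 W.
All ideal ⇒ P_in = P_out, so I_supply = 1432.3/480 = 2.98 A.

I_supply ≈ 2.98 A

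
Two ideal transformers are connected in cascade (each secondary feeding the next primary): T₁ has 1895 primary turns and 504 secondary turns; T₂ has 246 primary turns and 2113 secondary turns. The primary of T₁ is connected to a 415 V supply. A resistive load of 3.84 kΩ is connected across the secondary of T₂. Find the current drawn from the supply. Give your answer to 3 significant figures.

After T₁: V = 415.00 × 504/1895 = 110.37 V.
After T₂: V = 110.37 × 2113/246 = 948.06 V.
I_load = 948.06/3840 = 0.24689 A, so P_out = 948.06 × 0.24689 = 234.06 W.
All ideal ⇒ P_in = P_out, so I_supply = 234.06/415 = 0.564 A.

I_supply ≈ 0.564 A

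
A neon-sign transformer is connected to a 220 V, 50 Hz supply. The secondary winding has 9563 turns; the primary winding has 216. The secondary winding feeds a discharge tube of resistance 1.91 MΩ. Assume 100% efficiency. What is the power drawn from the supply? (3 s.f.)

V_s = V_p × N_s/N_p = 220 × 9563/216 = 9740.1 V.
I_s = V_s/R = 9740.1/(1.91×10^6) = 0.0050995 A.
I_p = I_s × N_s/N_p = 0.0050995 × 9563/216 = 0.22577 A.
P = V_p I_p = 220 × 0.22577 = 49.7 W.

P ≈ 49.7 W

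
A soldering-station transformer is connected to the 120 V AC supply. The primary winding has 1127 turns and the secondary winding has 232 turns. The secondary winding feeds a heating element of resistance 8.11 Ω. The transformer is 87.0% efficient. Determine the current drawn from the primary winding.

V_s = 120 × 232/1127 = 24.703 V.
I_s = V_s/R = 24.703/8.11 = 3.0460 A.
P_out = V_s I_s = 24.703 × 3.0460 = 75.244 W.
P_in = P_out/η = 75.244/0.870 = 86.487 W.
I_p = P_in/V_p = 86.487/120 = 0.721 A.

I_p ≈ 0.721 A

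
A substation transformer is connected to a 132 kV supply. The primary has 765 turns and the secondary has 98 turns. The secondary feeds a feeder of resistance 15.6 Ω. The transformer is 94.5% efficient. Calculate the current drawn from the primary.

V_s = 132000 × 98/765 = 16910 V.
I_s = V_s/R = 16910/15.6 = 1084.0 A.
P_out = V_s I_s = 16910 × 1084.0 = 1.8330×10^7 W.
P_in = P_out/η = 1.8330×10^7/0.945 = 1.9396×10^7 W.
I_p = P_in/V_p = 1.9396×10^7/132000 = 147 A.

I_p ≈ 147 A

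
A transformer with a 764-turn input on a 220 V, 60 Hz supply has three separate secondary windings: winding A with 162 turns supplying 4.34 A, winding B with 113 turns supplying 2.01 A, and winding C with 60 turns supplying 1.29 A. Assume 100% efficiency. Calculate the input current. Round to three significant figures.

V_A = 220 × 162/764 = 46.649 V; V_B = 220 × 113/764 = 32.539 V; V_C = 220 × 60/764 = 17.277 V.
P_out = V_A I_A + V_B I_B + V_C I_C = 46.649×4.34 + 32.539×2.01 + 17.277×1.29 = 202.46 + 65.404 + 22.288 = 290.15 W.
Ideal ⇒ P_in = P_out, so I_in = P_out/V_in = 290.15/220 = 1.32 A.

I_in ≈ 1.32 A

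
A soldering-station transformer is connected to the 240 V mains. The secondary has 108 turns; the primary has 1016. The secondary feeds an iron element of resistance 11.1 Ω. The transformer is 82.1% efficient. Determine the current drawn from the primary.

I_p ≈ 0.298 A

V_s = 240 × 108/1016 = 25.512 V.
I_s = V_s/R = 25.512/11.1 = 2.2984 A.
P_out = V_s I_s = 25.512 × 2.2984 = 58.635 W.
P_in = P_out/η = 58.635/0.821 = 71.419 W.
I_p = P_in/V_p = 71.419/240 = 0.298 A.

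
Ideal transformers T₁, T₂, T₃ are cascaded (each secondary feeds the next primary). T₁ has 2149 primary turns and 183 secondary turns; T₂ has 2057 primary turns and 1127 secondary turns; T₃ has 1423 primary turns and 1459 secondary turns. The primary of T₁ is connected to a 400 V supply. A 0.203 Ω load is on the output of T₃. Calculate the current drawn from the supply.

I_supply ≈ 4.51 A

After T₁: V = 400.00 × 183/2149 = 34.062 V.
After T₂: V = 34.062 × 1127/2057 = 18.662 V.
After T₃: V = 18.662 × 1459/1423 = 19.134 V.
I_load = 19.134/0.203 = 94.258 A, so P_out = 19.134 × 94.258 = 1803.6 W.
All ideal ⇒ P_in = P_out, so I_supply = 1803.6/400 = 4.51 A.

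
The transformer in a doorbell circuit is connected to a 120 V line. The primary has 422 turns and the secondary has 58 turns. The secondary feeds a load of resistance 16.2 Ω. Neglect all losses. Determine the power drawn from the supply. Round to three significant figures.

P ≈ 16.8 W

V_s = V_p × N_s/N_p = 120 × 58/422 = 16.493 V.
I_s = V_s/R = 16.493/16.2 = 1.0181 A.
I_p = I_s × N_s/N_p = 1.0181 × 58/422 = 0.13993 A.
P = V_p I_p = 120 × 0.13993 = 16.8 W.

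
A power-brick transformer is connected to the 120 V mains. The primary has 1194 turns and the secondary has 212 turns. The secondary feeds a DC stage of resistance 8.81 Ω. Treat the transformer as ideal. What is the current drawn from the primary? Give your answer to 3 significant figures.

V_s = V_p × N_s/N_p = 120 × 212/1194 = 21.307 V.
I_s = V_s/R = 21.307/8.81 = 2.4184 A.
For an ideal transformer I_p N_p = I_s N_s, so I_p = 2.4184 × 212/1194 = 0.429 A.

I_p ≈ 0.429 A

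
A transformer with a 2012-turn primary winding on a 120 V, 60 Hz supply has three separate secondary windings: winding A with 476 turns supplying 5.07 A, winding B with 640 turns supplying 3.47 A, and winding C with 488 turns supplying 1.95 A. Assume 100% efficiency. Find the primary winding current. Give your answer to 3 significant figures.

V_A = 120 × 476/2012 = 28.390 V; V_B = 120 × 640/2012 = 38.171 V; V_C = 120 × 488/2012 = 29.105 V.
P_out = V_A I_A + V_B I_B + V_C I_C = 28.390×5.07 + 38.171×3.47 + 29.105×1.95 = 143.94 + 132.45 + 56.755 = 333.14 W.
Ideal ⇒ P_in = P_out, so I_p = P_out/V_p = 333.14/120 = 2.78 A.

I_p ≈ 2.78 A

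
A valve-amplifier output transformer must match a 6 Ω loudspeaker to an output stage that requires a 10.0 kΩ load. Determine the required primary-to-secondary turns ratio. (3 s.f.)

Z_p/Z_s = (N_p/N_s)², so N_p/N_s = √(10000/6) = √1670 = 40.8.

N_p/N_s ≈ 40.8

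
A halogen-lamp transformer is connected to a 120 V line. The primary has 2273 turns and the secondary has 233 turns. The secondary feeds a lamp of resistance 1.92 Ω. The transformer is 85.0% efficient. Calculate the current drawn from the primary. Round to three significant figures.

V_s = 120 × 233/2273 = 12.301 V.
I_s = V_s/R = 12.301/1.92 = 6.4067 A.
P_out = V_s I_s = 12.301 × 6.4067 = 78.809 W.
P_in = P_out/η = 78.809/0.850 = 92.716 W.
I_p = P_in/V_p = 92.716/120 = 0.773 A.

I_p ≈ 0.773 A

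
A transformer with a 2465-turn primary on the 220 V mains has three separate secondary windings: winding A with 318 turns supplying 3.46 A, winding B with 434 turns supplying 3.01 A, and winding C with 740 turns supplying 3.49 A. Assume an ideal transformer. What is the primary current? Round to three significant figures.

I_p ≈ 2.02 A

V_A = 220 × 318/2465 = 28.381 V; V_B = 220 × 434/2465 = 38.734 V; V_C = 220 × 740/2465 = 66.045 V.
P_out = V_A I_A + V_B I_B + V_C I_C = 28.381×3.46 + 38.734×3.01 + 66.045×3.49 = 98.199 + 116.59 + 230.50 = 445.29 W.
Ideal ⇒ P_in = P_out, so I_p = P_out/V_p = 445.29/220 = 2.02 A.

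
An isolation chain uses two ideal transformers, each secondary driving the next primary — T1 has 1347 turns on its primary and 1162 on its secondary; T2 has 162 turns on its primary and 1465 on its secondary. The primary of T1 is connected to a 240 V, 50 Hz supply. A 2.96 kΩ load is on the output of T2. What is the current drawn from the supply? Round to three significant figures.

Secondary of T1: V = 240.00 × 1162/1347 = 207.04 V.
Secondary of T2: V = 207.04 × 1465/162 = 1872.3 V.
I_load = 1872.3/2960 = 0.63253 A, so P_out = 1872.3 × 0.63253 = 1184.3 W.
All ideal ⇒ P_in = P_out, so I_supply = 1184.3/240 = 4.93 A.

I_supply ≈ 4.93 A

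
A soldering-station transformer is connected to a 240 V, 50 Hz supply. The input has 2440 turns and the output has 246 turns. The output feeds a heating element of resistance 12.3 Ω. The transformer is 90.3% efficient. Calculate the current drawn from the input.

V_out = 240 × 246/2440 = 24.197 V.
I_out = V_out/R = 24.197/12.3 = 1.9672 A.
P_out = V_out I_out = 24.197 × 1.9672 = 47.600 W.
P_in = P_out/η = 47.600/0.903 = 52.713 W.
I_in = P_in/V_in = 52.713/240 = 0.220 A.

I_in ≈ 0.220 A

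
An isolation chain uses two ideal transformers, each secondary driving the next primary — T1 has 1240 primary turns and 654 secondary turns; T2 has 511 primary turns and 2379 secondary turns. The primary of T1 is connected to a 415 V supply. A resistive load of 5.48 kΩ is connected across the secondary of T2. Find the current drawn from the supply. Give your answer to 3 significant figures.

I_supply ≈ 0.457 A

Secondary of T1: V = 415.00 × 654/1240 = 218.88 V.
Secondary of T2: V = 218.88 × 2379/511 = 1019.0 V.
I_load = 1019.0/5480 = 0.18595 A, so P_out = 1019.0 × 0.18595 = 189.49 W.
All ideal ⇒ P_in = P_out, so I_supply = 189.49/415 = 0.457 A.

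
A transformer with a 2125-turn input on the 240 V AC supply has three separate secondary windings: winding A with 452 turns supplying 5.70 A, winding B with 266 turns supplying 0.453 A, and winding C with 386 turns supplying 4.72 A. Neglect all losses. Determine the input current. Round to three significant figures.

I_in ≈ 2.13 A

V_A = 240 × 452/2125 = 51.049 V; V_B = 240 × 266/2125 = 30.042 V; V_C = 240 × 386/2125 = 43.595 V.
P_out = V_A I_A + V_B I_B + V_C I_C = 51.049×5.70 + 30.042×0.453 + 43.595×4.72 = 290.98 + 13.609 + 205.77 = 510.36 W.
Ideal ⇒ P_in = P_out, so I_in = P_out/V_in = 510.36/240 = 2.13 A.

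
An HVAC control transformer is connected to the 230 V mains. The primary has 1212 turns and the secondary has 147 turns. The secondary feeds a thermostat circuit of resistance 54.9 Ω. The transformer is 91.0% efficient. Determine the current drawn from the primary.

I_p ≈ 0.0677 A

V_s = 230 × 147/1212 = 27.896 V.
I_s = V_s/R = 27.896/54.9 = 0.50812 A.
P_out = V_s I_s = 27.896 × 0.50812 = 14.175 W.
P_in = P_out/η = 14.175/0.910 = 15.577 W.
I_p = P_in/V_p = 15.577/230 = 0.0677 A.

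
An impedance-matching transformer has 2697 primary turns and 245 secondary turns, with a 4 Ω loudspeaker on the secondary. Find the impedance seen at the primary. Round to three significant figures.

Z_p ≈ 485 Ω

Z_p = (N_p/N_s)² × Z_s = (2697/245)² × 4 = 485 Ω.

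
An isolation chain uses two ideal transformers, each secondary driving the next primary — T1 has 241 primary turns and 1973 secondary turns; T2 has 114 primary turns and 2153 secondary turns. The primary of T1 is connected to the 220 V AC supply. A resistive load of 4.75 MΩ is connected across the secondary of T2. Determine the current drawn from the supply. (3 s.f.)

Secondary of T1: V = 220.00 × 1973/241 = 1801.1 V.
Secondary of T2: V = 1801.1 × 2153/114 = 34015 V.
I_load = 34015/(4.75×10^6) = 0.0071611 A, so P_out = 34015 × 0.0071611 = 243.58 W.
All ideal ⇒ P_in = P_out, so I_supply = 243.58/220 = 1.11 A.

I_supply ≈ 1.11 A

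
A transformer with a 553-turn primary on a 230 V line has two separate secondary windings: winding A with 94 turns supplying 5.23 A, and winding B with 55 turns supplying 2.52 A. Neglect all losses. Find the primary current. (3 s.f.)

V_A = 230 × 94/553 = 39.096 V; V_B = 230 × 55/553 = 22.875 V.
P_out = V_A I_A + V_B I_B = 39.096×5.23 + 22.875×2.52 = 204.47 + 57.646 = 262.12 W.
Ideal ⇒ P_in = P_out, so I_p = P_out/V_p = 262.12/230 = 1.14 A.

I_p ≈ 1.14 A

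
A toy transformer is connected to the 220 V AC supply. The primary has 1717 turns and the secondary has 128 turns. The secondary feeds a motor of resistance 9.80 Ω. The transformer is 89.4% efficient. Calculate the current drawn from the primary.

I_p ≈ 0.140 A

V_s = 220 × 128/1717 = 16.401 V.
I_s = V_s/R = 16.401/9.80 = 1.6735 A.
P_out = V_s I_s = 16.401 × 1.6735 = 27.447 W.
P_in = P_out/η = 27.447/0.894 = 30.702 W.
I_p = P_in/V_p = 30.702/220 = 0.140 A.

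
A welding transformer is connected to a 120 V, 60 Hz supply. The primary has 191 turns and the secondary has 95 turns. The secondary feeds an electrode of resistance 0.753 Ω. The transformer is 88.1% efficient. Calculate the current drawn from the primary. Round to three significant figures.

V_s = 120 × 95/191 = 59.686 V.
I_s = V_s/R = 59.686/0.753 = 79.264 A.
P_out = V_s I_s = 59.686 × 79.264 = 4730.9 W.
P_in = P_out/η = 4730.9/0.881 = 5370.0 W.
I_p = P_in/V_p = 5370.0/120 = 44.7 A.

I_p ≈ 44.7 A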